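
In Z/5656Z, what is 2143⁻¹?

By the extended Euclidean algorithm:
5656 = 2×2143 + 1370
2143 = 1×1370 + 773
1370 = 1×773 + 597
773 = 1×597 + 176
597 = 3×176 + 69
176 = 2×69 + 38
69 = 1×38 + 31
38 = 1×31 + 7
31 = 4×7 + 3
7 = 2×3 + 1
3 = 3×1 + 0
gcd(2143, 5656) = 1, so the inverse exists.
Bézout: 1 = −621×5656 + 1639×2143.
So 2143⁻¹ ≡ 1639 (mod 5656).

1639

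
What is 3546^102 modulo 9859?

102 in binary is 1100110, i.e. 102 = 64 + 32 + 4 + 2.
3546^1 ≡ 3546 (mod 9859)
3546^2 ≡ 3546^2 = 12574116 ≡ 3891 (mod 9859)
3546^4 ≡ 3891^2 = 15139881 ≡ 6316 (mod 9859)
3546^8 ≡ 6316^2 = 39891856 ≡ 2342 (mod 9859)
3546^16 ≡ 2342^2 = 5484964 ≡ 3360 (mod 9859)
3546^32 ≡ 3360^2 = 11289600 ≡ 1045 (mod 9859)
3546^64 ≡ 1045^2 = 1092025 ≡ 7535 (mod 9859)
3546^102 = 3546^64 * 3546^32 * 3546^4 * 3546^2 ≡ 7535 * 1045 * 6316 * 3891 (mod 9859).
Accumulate the product:
7535 * 1045 = 7874075 ≡ 6593
6593 * 6316 = 41641388 ≡ 6831
6831 * 3891 = 26579421 ≡ 9416

9416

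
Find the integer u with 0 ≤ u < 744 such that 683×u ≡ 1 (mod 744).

683

744 = 1×683 + 61
683 = 11×61 + 12
61 = 5×12 + 1
12 = 12×1 + 0
gcd(683, 744) = 1, so the inverse exists.
Back-substitute for 1:
1 = 1×61 − 5×12
  = −5×683 + 56×61
  = 56×744 − 61×683
So 683⁻¹ ≡ −61 ≡ 683 (mod 744).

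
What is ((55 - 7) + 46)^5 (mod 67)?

55 - 7 = 48
48 + 46 = 94 ≡ 27 (mod 67)
(27)^5 ≡ 53 (mod 67)

53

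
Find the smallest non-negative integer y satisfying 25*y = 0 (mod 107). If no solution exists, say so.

gcd(25, 107) = 1, so a unique solution mod 107 exists.
25⁻¹ ≡ 30 (mod 107).
y ≡ 30*0 ≡ 0 (mod 107).

0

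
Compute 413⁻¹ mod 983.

288

983 = 2*413 + 157
413 = 2*157 + 99
157 = 1*99 + 58
99 = 1*58 + 41
58 = 1*41 + 17
41 = 2*17 + 7
17 = 2*7 + 3
7 = 2*3 + 1
3 = 3*1 + 0
gcd(413, 983) = 1, so the inverse exists.
Back-substitute for 1:
1 = 1*7 − 2*3
  = −2*17 + 5*7
  = 5*41 − 12*17
  = −12*58 + 17*41
  = 17*99 − 29*58
  = −29*157 + 46*99
  = 46*413 − 121*157
  = −121*983 + 288*413
So 413⁻¹ ≡ 288 (mod 983).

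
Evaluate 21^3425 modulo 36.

3425 in binary is 110101100001, i.e. 3425 = 2048 + 1024 + 256 + 64 + 32 + 1.
21^1 ≡ 21 (mod 36)
21^2 ≡ 21^2 = 441 ≡ 9 (mod 36)
21^4 ≡ 9^2 = 81 ≡ 9 (mod 36)
21^8 ≡ 9^2 = 81 ≡ 9 (mod 36)
21^16 ≡ 9^2 = 81 ≡ 9 (mod 36)
21^32 ≡ 9^2 = 81 ≡ 9 (mod 36)
21^64 ≡ 9^2 = 81 ≡ 9 (mod 36)
21^128 ≡ 9^2 = 81 ≡ 9 (mod 36)
21^256 ≡ 9^2 = 81 ≡ 9 (mod 36)
21^512 ≡ 9^2 = 81 ≡ 9 (mod 36)
21^1024 ≡ 9^2 = 81 ≡ 9 (mod 36)
21^2048 ≡ 9^2 = 81 ≡ 9 (mod 36)
21^3425 = 21^2048 × 21^1024 × 21^256 × 21^64 × 21^32 × 21^1 ≡ 9 × 9 × 9 × 9 × 9 × 21 (mod 36).
Accumulate the product:
9 × 9 = 81 ≡ 9
9 × 9 = 81 ≡ 9
9 × 9 = 81 ≡ 9
9 × 9 = 81 ≡ 9
9 × 21 = 189 ≡ 9

9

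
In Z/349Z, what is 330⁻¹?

202

Run the extended Euclidean algorithm:
349 = 1×330 + 19
330 = 17×19 + 7
19 = 2×7 + 5
7 = 1×5 + 2
5 = 2×2 + 1
2 = 2×1 + 0
gcd(330, 349) = 1, so the inverse exists.
Bézout: 1 = 139×349 − 147×330.
So 330⁻¹ ≡ −147 ≡ 202 (mod 349).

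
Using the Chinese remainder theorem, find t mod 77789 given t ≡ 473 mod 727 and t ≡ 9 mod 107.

44093

727⁻¹ mod 107: 727·34 ≡ 1 (mod 107), so 727⁻¹ ≡ 34.
t = 473 + 727·((9 − 473)·34 mod 107) = 473 + 727·60 = 44093.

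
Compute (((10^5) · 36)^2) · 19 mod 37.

(10)^5 ≡ 26 (mod 37)
26 · 36 = 936 ≡ 11 (mod 37)
(11)^2 ≡ 10 (mod 37)
10 · 19 = 190 ≡ 5 (mod 37)

5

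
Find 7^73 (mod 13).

73 in binary is 1001001, i.e. 73 = 64 + 8 + 1.
7^1 ≡ 7 (mod 13)
7^2 ≡ 7^2 = 49 ≡ 10 (mod 13)
7^4 ≡ 10^2 = 100 ≡ 9 (mod 13)
7^8 ≡ 9^2 = 81 ≡ 3 (mod 13)
7^16 ≡ 3^2 = 9 (mod 13)
7^32 ≡ 9^2 = 81 ≡ 3 (mod 13)
7^64 ≡ 3^2 = 9 (mod 13)
7^73 = 7^64 * 7^8 * 7^1 ≡ 9 * 3 * 7 (mod 13).
Accumulate the product:
9 * 3 = 27 ≡ 1
1 * 7 = 7

7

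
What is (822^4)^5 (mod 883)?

(822)^4 ≡ 401 (mod 883)
(401)^5 ≡ 491 (mod 883)

491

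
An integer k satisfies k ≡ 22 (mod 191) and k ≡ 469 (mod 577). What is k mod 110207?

73748

191⁻¹ mod 577: 191×432 ≡ 1 (mod 577), so 191⁻¹ ≡ 432.
k = 22 + 191×((469 − 22)×432 mod 577) = 22 + 191×386 = 73748.
Check: 73748 mod 191 = 22, 73748 mod 577 = 469. ✓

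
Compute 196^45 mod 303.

1

By square-and-multiply:
45 in binary is 101101, i.e. 45 = 32 + 8 + 4 + 1.
196^1 ≡ 196 (mod 303)
196^2 ≡ 196^2 = 38416 ≡ 238 (mod 303)
196^4 ≡ 238^2 = 56644 ≡ 286 (mod 303)
196^8 ≡ 286^2 = 81796 ≡ 289 (mod 303)
196^16 ≡ 289^2 = 83521 ≡ 196 (mod 303)
196^32 ≡ 196^2 = 38416 ≡ 238 (mod 303)
196^45 = 196^32 * 196^8 * 196^4 * 196^1 ≡ 238 * 289 * 286 * 196 (mod 303).
Accumulate the product:
238 * 289 = 68782 ≡ 1
1 * 286 = 286
286 * 196 = 56056 ≡ 1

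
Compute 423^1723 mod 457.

423^1 ≡ 423 (mod 457)
423^2 ≡ 423^2 = 178929 ≡ 242 (mod 457)
423^4 ≡ 242^2 = 58564 ≡ 68 (mod 457)
423^8 ≡ 68^2 = 4624 ≡ 54 (mod 457)
423^16 ≡ 54^2 = 2916 ≡ 174 (mod 457)
423^32 ≡ 174^2 = 30276 ≡ 114 (mod 457)
423^64 ≡ 114^2 = 12996 ≡ 200 (mod 457)
423^128 ≡ 200^2 = 40000 ≡ 241 (mod 457)
423^256 ≡ 241^2 = 58081 ≡ 42 (mod 457)
423^512 ≡ 42^2 = 1764 ≡ 393 (mod 457)
423^1024 ≡ 393^2 = 154449 ≡ 440 (mod 457)
423^1723 = 423^1024 · 423^512 · 423^128 · 423^32 · 423^16 · 423^8 · 423^2 · 423^1 ≡ 440 · 393 · 241 · 114 · 174 · 54 · 242 · 423 (mod 457).
Accumulate the product:
440 · 393 = 172920 ≡ 174
174 · 241 = 41934 ≡ 347
347 · 114 = 39558 ≡ 256
256 · 174 = 44544 ≡ 215
215 · 54 = 11610 ≡ 185
185 · 242 = 44770 ≡ 441
441 · 423 = 186543 ≡ 87

87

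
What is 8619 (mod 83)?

70

8619 = 103*83 + 70, so 8619 ≡ 70 (mod 83).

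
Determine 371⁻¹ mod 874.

874 = 2·371 + 132
371 = 2·132 + 107
132 = 1·107 + 25
107 = 4·25 + 7
25 = 3·7 + 4
7 = 1·4 + 3
4 = 1·3 + 1
3 = 3·1 + 0
gcd(371, 874) = 1, so the inverse exists.
Bézout: 1 = 104·874 − 245·371.
So 371⁻¹ ≡ −245 ≡ 629 (mod 874).

629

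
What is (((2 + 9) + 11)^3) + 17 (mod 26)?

2 + 9 = 11
11 + 11 = 22
(22)^3 ≡ 14 (mod 26)
14 + 17 = 31 ≡ 5 (mod 26)

5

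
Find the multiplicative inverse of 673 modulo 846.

445

Apply the Euclidean algorithm and back-substitute:
846 = 1·673 + 173
673 = 3·173 + 154
173 = 1·154 + 19
154 = 8·19 + 2
19 = 9·2 + 1
2 = 2·1 + 0
gcd(673, 846) = 1, so the inverse exists.
Bézout: 1 = 319·846 − 401·673.
So 673⁻¹ ≡ −401 ≡ 445 (mod 846).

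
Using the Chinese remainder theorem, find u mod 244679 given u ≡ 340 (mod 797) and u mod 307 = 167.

74461

797⁻¹ mod 307: 797×255 ≡ 1 (mod 307), so 797⁻¹ ≡ 255.
u = 340 + 797×((167 − 340)×255 mod 307) = 340 + 797×93 = 74461.
Check: 74461 mod 797 = 340, 74461 mod 307 = 167. ✓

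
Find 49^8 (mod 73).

49^1 ≡ 49 (mod 73)
49^2 ≡ 49^2 = 2401 ≡ 65 (mod 73)
49^4 ≡ 65^2 = 4225 ≡ 64 (mod 73)
49^8 ≡ 64^2 = 4096 ≡ 8 (mod 73)
So 49^8 ≡ 8 (mod 73).

8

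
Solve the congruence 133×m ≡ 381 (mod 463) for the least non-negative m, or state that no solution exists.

163

gcd(133, 463) = 1, so a unique solution mod 463 exists.
133⁻¹ ≡ 94 (mod 463).
m ≡ 94×381 ≡ 163 (mod 463).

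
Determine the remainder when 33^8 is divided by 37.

Compute successive squares:
33^1 ≡ 33 (mod 37)
33^2 ≡ 33^2 = 1089 ≡ 16 (mod 37)
33^4 ≡ 16^2 = 256 ≡ 34 (mod 37)
33^8 ≡ 34^2 = 1156 ≡ 9 (mod 37)
So 33^8 ≡ 9 (mod 37).

9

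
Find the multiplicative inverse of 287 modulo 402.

Apply the Euclidean algorithm and back-substitute:
402 = 1·287 + 115
287 = 2·115 + 57
115 = 2·57 + 1
57 = 57·1 + 0
gcd(287, 402) = 1, so the inverse exists.
Back-substitute for 1:
1 = 1·115 − 2·57
  = −2·287 + 5·115
  = 5·402 − 7·287
So 287⁻¹ ≡ −7 ≡ 395 (mod 402).

395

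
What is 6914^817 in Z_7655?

7624

Compute successive squares:
6914^1 ≡ 6914 (mod 7655)
6914^2 ≡ 6914^2 = 47803396 ≡ 5576 (mod 7655)
6914^4 ≡ 5576^2 = 31091776 ≡ 4821 (mod 7655)
6914^8 ≡ 4821^2 = 23242041 ≡ 1461 (mod 7655)
6914^16 ≡ 1461^2 = 2134521 ≡ 6431 (mod 7655)
6914^32 ≡ 6431^2 = 41357761 ≡ 5451 (mod 7655)
6914^64 ≡ 5451^2 = 29713401 ≡ 4346 (mod 7655)
6914^128 ≡ 4346^2 = 18887716 ≡ 2831 (mod 7655)
6914^256 ≡ 2831^2 = 8014561 ≡ 7431 (mod 7655)
6914^512 ≡ 7431^2 = 55219761 ≡ 4246 (mod 7655)
6914^817 = 6914^512 × 6914^256 × 6914^32 × 6914^16 × 6914^1 ≡ 4246 × 7431 × 5451 × 6431 × 6914 (mod 7655).
Accumulate the product:
4246 × 7431 = 31552026 ≡ 5771
5771 × 5451 = 31457721 ≡ 3326
3326 × 6431 = 21389506 ≡ 1436
1436 × 6914 = 9928504 ≡ 7624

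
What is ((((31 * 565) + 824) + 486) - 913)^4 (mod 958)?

31 * 565 = 17515 ≡ 271 (mod 958)
271 + 824 = 1095 ≡ 137 (mod 958)
137 + 486 = 623
623 - 913 = -290 ≡ 668 (mod 958)
(668)^4 ≡ 422 (mod 958)

422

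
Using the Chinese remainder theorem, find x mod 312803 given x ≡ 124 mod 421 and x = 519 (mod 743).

421⁻¹ mod 743: 421·713 ≡ 1 (mod 743), so 421⁻¹ ≡ 713.
x = 124 + 421·((519 − 124)·713 mod 743) = 124 + 421·38 = 16122.
Check: 16122 mod 421 = 124, 16122 mod 743 = 519. ✓

16122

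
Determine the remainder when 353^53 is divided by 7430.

Using repeated squaring:
53 in binary is 110101, i.e. 53 = 32 + 16 + 4 + 1.
353^1 ≡ 353 (mod 7430)
353^2 ≡ 353^2 = 124609 ≡ 5729 (mod 7430)
353^4 ≡ 5729^2 = 32821441 ≡ 3131 (mod 7430)
353^8 ≡ 3131^2 = 9803161 ≡ 2991 (mod 7430)
353^16 ≡ 2991^2 = 8946081 ≡ 361 (mod 7430)
353^32 ≡ 361^2 = 130321 ≡ 4011 (mod 7430)
353^53 = 353^32 * 353^16 * 353^4 * 353^1 ≡ 4011 * 361 * 3131 * 353 (mod 7430).
Accumulate the product:
4011 * 361 = 1447971 ≡ 6551
6551 * 3131 = 20511181 ≡ 4381
4381 * 353 = 1546493 ≡ 1053

1053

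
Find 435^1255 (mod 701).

1255 in binary is 10011100111, i.e. 1255 = 1024 + 128 + 64 + 32 + 4 + 2 + 1.
435^1 ≡ 435 (mod 701)
435^2 ≡ 435^2 = 189225 ≡ 656 (mod 701)
435^4 ≡ 656^2 = 430336 ≡ 623 (mod 701)
435^8 ≡ 623^2 = 388129 ≡ 476 (mod 701)
435^16 ≡ 476^2 = 226576 ≡ 153 (mod 701)
435^32 ≡ 153^2 = 23409 ≡ 276 (mod 701)
435^64 ≡ 276^2 = 76176 ≡ 468 (mod 701)
435^128 ≡ 468^2 = 219024 ≡ 312 (mod 701)
435^256 ≡ 312^2 = 97344 ≡ 606 (mod 701)
435^512 ≡ 606^2 = 367236 ≡ 613 (mod 701)
435^1024 ≡ 613^2 = 375769 ≡ 33 (mod 701)
435^1255 = 435^1024 · 435^128 · 435^64 · 435^32 · 435^4 · 435^2 · 435^1 ≡ 33 · 312 · 468 · 276 · 623 · 656 · 435 (mod 701).
Accumulate the product:
33 · 312 = 10296 ≡ 482
482 · 468 = 225576 ≡ 555
555 · 276 = 153180 ≡ 362
362 · 623 = 225526 ≡ 505
505 · 656 = 331280 ≡ 408
408 · 435 = 177480 ≡ 127

127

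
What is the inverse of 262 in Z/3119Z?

250

3119 = 11×262 + 237
262 = 1×237 + 25
237 = 9×25 + 12
25 = 2×12 + 1
12 = 12×1 + 0
gcd(262, 3119) = 1, so the inverse exists.
Bézout: 1 = −21×3119 + 250×262.
So 262⁻¹ ≡ 250 (mod 3119).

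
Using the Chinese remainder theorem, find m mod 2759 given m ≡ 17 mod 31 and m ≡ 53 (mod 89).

854

31⁻¹ mod 89: 31×23 ≡ 1 (mod 89), so 31⁻¹ ≡ 23.
m = 17 + 31×((53 − 17)×23 mod 89) = 17 + 31×27 = 854.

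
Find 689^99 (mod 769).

By square-and-multiply:
689^1 ≡ 689 (mod 769)
689^2 ≡ 689^2 = 474721 ≡ 248 (mod 769)
689^4 ≡ 248^2 = 61504 ≡ 753 (mod 769)
689^8 ≡ 753^2 = 567009 ≡ 256 (mod 769)
689^16 ≡ 256^2 = 65536 ≡ 171 (mod 769)
689^32 ≡ 171^2 = 29241 ≡ 19 (mod 769)
689^64 ≡ 19^2 = 361 (mod 769)
689^99 = 689^64 × 689^32 × 689^2 × 689^1 ≡ 361 × 19 × 248 × 689 (mod 769).
Accumulate the product:
361 × 19 = 6859 ≡ 707
707 × 248 = 175336 ≡ 4
4 × 689 = 2756 ≡ 449

449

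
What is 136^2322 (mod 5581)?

163

136^1 ≡ 136 (mod 5581)
136^2 ≡ 136^2 = 18496 ≡ 1753 (mod 5581)
136^4 ≡ 1753^2 = 3073009 ≡ 3459 (mod 5581)
136^8 ≡ 3459^2 = 11964681 ≡ 4598 (mod 5581)
136^16 ≡ 4598^2 = 21141604 ≡ 776 (mod 5581)
136^32 ≡ 776^2 = 602176 ≡ 5009 (mod 5581)
136^64 ≡ 5009^2 = 25090081 ≡ 3486 (mod 5581)
136^128 ≡ 3486^2 = 12152196 ≡ 2359 (mod 5581)
136^256 ≡ 2359^2 = 5564881 ≡ 624 (mod 5581)
136^512 ≡ 624^2 = 389376 ≡ 4287 (mod 5581)
136^1024 ≡ 4287^2 = 18378369 ≡ 136 (mod 5581)
136^2048 ≡ 136^2 = 18496 ≡ 1753 (mod 5581)
136^2322 = 136^2048 × 136^256 × 136^16 × 136^2 ≡ 1753 × 624 × 776 × 1753 (mod 5581).
Accumulate the product:
1753 × 624 = 1093872 ≡ 5577
5577 × 776 = 4327752 ≡ 2477
2477 × 1753 = 4342181 ≡ 163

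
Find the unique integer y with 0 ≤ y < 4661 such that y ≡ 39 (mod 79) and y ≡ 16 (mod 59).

79⁻¹ mod 59: 79*3 ≡ 1 (mod 59), so 79⁻¹ ≡ 3.
y = 39 + 79*((16 − 39)*3 mod 59) = 39 + 79*49 = 3910.
Check: 3910 mod 79 = 39, 3910 mod 59 = 16. ✓

3910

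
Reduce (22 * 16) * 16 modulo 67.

22 * 16 = 352 ≡ 17 (mod 67)
17 * 16 = 272 ≡ 4 (mod 67)

4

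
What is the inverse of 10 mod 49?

49 = 4·10 + 9
10 = 1·9 + 1
9 = 9·1 + 0
gcd(10, 49) = 1, so the inverse exists.
Bézout: 1 = −1·49 + 5·10.
So 10⁻¹ ≡ 5 (mod 49).

5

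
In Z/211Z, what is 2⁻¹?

106

Apply the Euclidean algorithm and back-substitute:
211 = 105*2 + 1
2 = 2*1 + 0
gcd(2, 211) = 1, so the inverse exists.
Back-substitute for 1:
1 = 1*211 − 105*2
So 2⁻¹ ≡ −105 ≡ 106 (mod 211).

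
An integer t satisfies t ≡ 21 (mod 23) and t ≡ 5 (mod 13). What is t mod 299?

23⁻¹ mod 13: 23·4 ≡ 1 (mod 13), so 23⁻¹ ≡ 4.
t = 21 + 23·((5 − 21)·4 mod 13) = 21 + 23·1 = 44.

44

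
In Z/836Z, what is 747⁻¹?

836 = 1·747 + 89
747 = 8·89 + 35
89 = 2·35 + 19
35 = 1·19 + 16
19 = 1·16 + 3
16 = 5·3 + 1
3 = 3·1 + 0
gcd(747, 836) = 1, so the inverse exists.
Back-substitute for 1:
1 = 1·16 − 5·3
  = −5·19 + 6·16
  = 6·35 − 11·19
  = −11·89 + 28·35
  = 28·747 − 235·89
  = −235·836 + 263·747
So 747⁻¹ ≡ 263 (mod 836).

263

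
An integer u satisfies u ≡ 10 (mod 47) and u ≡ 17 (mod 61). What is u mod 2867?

1420

47⁻¹ mod 61: 47×13 ≡ 1 (mod 61), so 47⁻¹ ≡ 13.
u = 10 + 47×((17 − 10)×13 mod 61) = 10 + 47×30 = 1420.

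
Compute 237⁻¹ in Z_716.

716 = 3×237 + 5
237 = 47×5 + 2
5 = 2×2 + 1
2 = 2×1 + 0
gcd(237, 716) = 1, so the inverse exists.
Back-substitute for 1:
1 = 1×5 − 2×2
  = −2×237 + 95×5
  = 95×716 − 287×237
So 237⁻¹ ≡ −287 ≡ 429 (mod 716).

429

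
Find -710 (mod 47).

-710 = -16·47 + 42, so -710 ≡ 42 (mod 47).

42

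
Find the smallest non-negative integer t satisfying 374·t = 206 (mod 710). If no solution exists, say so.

gcd(374, 710) = 2, and 2 | 206, so solutions exist.
Divide through by 2: 187·t ≡ 103 mod 355.
187⁻¹ ≡ 243 (mod 355).
t ≡ 243·103 ≡ 179 (mod 355).
The smallest non-negative solution is t = 179.

179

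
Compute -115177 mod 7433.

-115177 = -16×7433 + 3751, so -115177 ≡ 3751 (mod 7433).

3751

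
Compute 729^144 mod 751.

Compute successive squares:
144 in binary is 10010000, i.e. 144 = 128 + 16.
729^1 ≡ 729 (mod 751)
729^2 ≡ 729^2 = 531441 ≡ 484 (mod 751)
729^4 ≡ 484^2 = 234256 ≡ 695 (mod 751)
729^8 ≡ 695^2 = 483025 ≡ 132 (mod 751)
729^16 ≡ 132^2 = 17424 ≡ 151 (mod 751)
729^32 ≡ 151^2 = 22801 ≡ 271 (mod 751)
729^64 ≡ 271^2 = 73441 ≡ 594 (mod 751)
729^128 ≡ 594^2 = 352836 ≡ 617 (mod 751)
729^144 = 729^128 · 729^16 ≡ 617 · 151 (mod 751).
617 · 151 = 93167 ≡ 43 (mod 751).

43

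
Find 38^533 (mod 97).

38^1 ≡ 38 (mod 97)
38^2 ≡ 38^2 = 1444 ≡ 86 (mod 97)
38^4 ≡ 86^2 = 7396 ≡ 24 (mod 97)
38^8 ≡ 24^2 = 576 ≡ 91 (mod 97)
38^16 ≡ 91^2 = 8281 ≡ 36 (mod 97)
38^32 ≡ 36^2 = 1296 ≡ 35 (mod 97)
38^64 ≡ 35^2 = 1225 ≡ 61 (mod 97)
38^128 ≡ 61^2 = 3721 ≡ 35 (mod 97)
38^256 ≡ 35^2 = 1225 ≡ 61 (mod 97)
38^512 ≡ 61^2 = 3721 ≡ 35 (mod 97)
38^533 = 38^512 × 38^16 × 38^4 × 38^1 ≡ 35 × 36 × 24 × 38 (mod 97).
Accumulate the product:
35 × 36 = 1260 ≡ 96
96 × 24 = 2304 ≡ 73
73 × 38 = 2774 ≡ 58

58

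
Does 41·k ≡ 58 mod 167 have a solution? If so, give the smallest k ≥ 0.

34

gcd(41, 167) = 1, so a unique solution mod 167 exists.
41⁻¹ ≡ 110 (mod 167).
k ≡ 110·58 ≡ 34 (mod 167).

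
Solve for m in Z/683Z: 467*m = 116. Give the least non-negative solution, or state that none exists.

88

gcd(467, 683) = 1, so a unique solution mod 683 exists.
467⁻¹ ≡ 566 (mod 683).
m ≡ 566*116 ≡ 88 (mod 683).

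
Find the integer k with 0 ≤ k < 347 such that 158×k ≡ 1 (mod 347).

347 = 2×158 + 31
158 = 5×31 + 3
31 = 10×3 + 1
3 = 3×1 + 0
gcd(158, 347) = 1, so the inverse exists.
Bézout: 1 = 51×347 − 112×158.
So 158⁻¹ ≡ −112 ≡ 235 (mod 347).

235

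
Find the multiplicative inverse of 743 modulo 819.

722

By the extended Euclidean algorithm:
819 = 1×743 + 76
743 = 9×76 + 59
76 = 1×59 + 17
59 = 3×17 + 8
17 = 2×8 + 1
8 = 8×1 + 0
gcd(743, 819) = 1, so the inverse exists.
Bézout: 1 = 88×819 − 97×743.
So 743⁻¹ ≡ −97 ≡ 722 (mod 819).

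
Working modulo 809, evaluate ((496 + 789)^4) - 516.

193

496 + 789 = 1285 ≡ 476 (mod 809)
(476)^4 ≡ 709 (mod 809)
709 - 516 = 193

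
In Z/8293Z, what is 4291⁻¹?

1320

8293 = 1×4291 + 4002
4291 = 1×4002 + 289
4002 = 13×289 + 245
289 = 1×245 + 44
245 = 5×44 + 25
44 = 1×25 + 19
25 = 1×19 + 6
19 = 3×6 + 1
6 = 6×1 + 0
gcd(4291, 8293) = 1, so the inverse exists.
Bézout: 1 = −683×8293 + 1320×4291.
So 4291⁻¹ ≡ 1320 (mod 8293).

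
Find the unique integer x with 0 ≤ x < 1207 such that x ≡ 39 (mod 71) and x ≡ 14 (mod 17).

252

71⁻¹ mod 17: 71×6 ≡ 1 (mod 17), so 71⁻¹ ≡ 6.
x = 39 + 71×((14 − 39)×6 mod 17) = 39 + 71×3 = 252.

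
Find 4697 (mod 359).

4697 = 13·359 + 30, so 4697 ≡ 30 (mod 359).

30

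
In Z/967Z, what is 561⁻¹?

Apply the Euclidean algorithm and back-substitute:
967 = 1×561 + 406
561 = 1×406 + 155
406 = 2×155 + 96
155 = 1×96 + 59
96 = 1×59 + 37
59 = 1×37 + 22
37 = 1×22 + 15
22 = 1×15 + 7
15 = 2×7 + 1
7 = 7×1 + 0
gcd(561, 967) = 1, so the inverse exists.
Back-substitute for 1:
1 = 1×15 − 2×7
  = −2×22 + 3×15
  = 3×37 − 5×22
  = −5×59 + 8×37
  = 8×96 − 13×59
  = −13×155 + 21×96
  = 21×406 − 55×155
  = −55×561 + 76×406
  = 76×967 − 131×561
So 561⁻¹ ≡ −131 ≡ 836 (mod 967).

836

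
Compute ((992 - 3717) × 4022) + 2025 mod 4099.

2801

992 - 3717 = -2725 ≡ 1374 (mod 4099)
1374 × 4022 = 5526228 ≡ 776 (mod 4099)
776 + 2025 = 2801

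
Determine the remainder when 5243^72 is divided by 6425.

By square-and-multiply:
5243^1 ≡ 5243 (mod 6425)
5243^2 ≡ 5243^2 = 27489049 ≡ 2899 (mod 6425)
5243^4 ≡ 2899^2 = 8404201 ≡ 301 (mod 6425)
5243^8 ≡ 301^2 = 90601 ≡ 651 (mod 6425)
5243^16 ≡ 651^2 = 423801 ≡ 6176 (mod 6425)
5243^32 ≡ 6176^2 = 38142976 ≡ 4176 (mod 6425)
5243^64 ≡ 4176^2 = 17438976 ≡ 1526 (mod 6425)
5243^72 = 5243^64 * 5243^8 ≡ 1526 * 651 (mod 6425).
1526 * 651 = 993426 ≡ 3976 (mod 6425).

3976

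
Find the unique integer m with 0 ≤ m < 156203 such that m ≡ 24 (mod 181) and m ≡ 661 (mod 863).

143919

181⁻¹ mod 863: 181·596 ≡ 1 (mod 863), so 181⁻¹ ≡ 596.
m = 24 + 181·((661 − 24)·596 mod 863) = 24 + 181·795 = 143919.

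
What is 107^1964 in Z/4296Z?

1964 in binary is 11110101100, i.e. 1964 = 1024 + 512 + 256 + 128 + 32 + 8 + 4.
107^1 ≡ 107 (mod 4296)
107^2 ≡ 107^2 = 11449 ≡ 2857 (mod 4296)
107^4 ≡ 2857^2 = 8162449 ≡ 49 (mod 4296)
107^8 ≡ 49^2 = 2401 (mod 4296)
107^16 ≡ 2401^2 = 5764801 ≡ 3865 (mod 4296)
107^32 ≡ 3865^2 = 14938225 ≡ 1033 (mod 4296)
107^64 ≡ 1033^2 = 1067089 ≡ 1681 (mod 4296)
107^128 ≡ 1681^2 = 2825761 ≡ 3289 (mod 4296)
107^256 ≡ 3289^2 = 10817521 ≡ 193 (mod 4296)
107^512 ≡ 193^2 = 37249 ≡ 2881 (mod 4296)
107^1024 ≡ 2881^2 = 8300161 ≡ 289 (mod 4296)
107^1964 = 107^1024 · 107^512 · 107^256 · 107^128 · 107^32 · 107^8 · 107^4 ≡ 289 · 2881 · 193 · 3289 · 1033 · 2401 · 49 (mod 4296).
Accumulate the product:
289 · 2881 = 832609 ≡ 3481
3481 · 193 = 671833 ≡ 1657
1657 · 3289 = 5449873 ≡ 2545
2545 · 1033 = 2628985 ≡ 4129
4129 · 2401 = 9913729 ≡ 2857
2857 · 49 = 139993 ≡ 2521

2521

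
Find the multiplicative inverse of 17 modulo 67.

4

67 = 3·17 + 16
17 = 1·16 + 1
16 = 16·1 + 0
gcd(17, 67) = 1, so the inverse exists.
Bézout: 1 = −1·67 + 4·17.
So 17⁻¹ ≡ 4 (mod 67).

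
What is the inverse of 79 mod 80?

80 = 1×79 + 1
79 = 79×1 + 0
gcd(79, 80) = 1, so the inverse exists.
Bézout: 1 = 1×80 − 1×79.
So 79⁻¹ ≡ −1 ≡ 79 (mod 80).

79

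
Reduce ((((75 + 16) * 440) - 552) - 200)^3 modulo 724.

75 + 16 = 91
91 * 440 = 40040 ≡ 220 (mod 724)
220 - 552 = -332 ≡ 392 (mod 724)
392 - 200 = 192
(192)^3 ≡ 64 (mod 724)

64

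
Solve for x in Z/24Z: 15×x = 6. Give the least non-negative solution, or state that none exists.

gcd(15, 24) = 3, and 3 | 6, so solutions exist.
Divide through by 3: 5×x ≡ 2 mod 8.
5⁻¹ ≡ 5 (mod 8).
x ≡ 5×2 ≡ 2 (mod 8).
The smallest non-negative solution is x = 2.

2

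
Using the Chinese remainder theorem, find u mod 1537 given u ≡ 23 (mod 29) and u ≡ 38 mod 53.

197

29⁻¹ mod 53: 29×11 ≡ 1 (mod 53), so 29⁻¹ ≡ 11.
u = 23 + 29×((38 − 23)×11 mod 53) = 23 + 29×6 = 197.
Check: 197 mod 29 = 23, 197 mod 53 = 38. ✓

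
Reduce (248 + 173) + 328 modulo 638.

111

248 + 173 = 421
421 + 328 = 749 ≡ 111 (mod 638)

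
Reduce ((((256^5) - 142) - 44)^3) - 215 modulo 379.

(256)^5 ≡ 45 (mod 379)
45 - 142 = -97 ≡ 282 (mod 379)
282 - 44 = 238
(238)^3 ≡ 242 (mod 379)
242 - 215 = 27

27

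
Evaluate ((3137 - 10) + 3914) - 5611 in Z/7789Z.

1430

3137 - 10 = 3127
3127 + 3914 = 7041
7041 - 5611 = 1430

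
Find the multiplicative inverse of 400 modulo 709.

709 = 1×400 + 309
400 = 1×309 + 91
309 = 3×91 + 36
91 = 2×36 + 19
36 = 1×19 + 17
19 = 1×17 + 2
17 = 8×2 + 1
2 = 2×1 + 0
gcd(400, 709) = 1, so the inverse exists.
Back-substitute for 1:
1 = 1×17 − 8×2
  = −8×19 + 9×17
  = 9×36 − 17×19
  = −17×91 + 43×36
  = 43×309 − 146×91
  = −146×400 + 189×309
  = 189×709 − 335×400
So 400⁻¹ ≡ −335 ≡ 374 (mod 709).

374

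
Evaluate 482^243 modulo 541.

497

Compute successive squares:
243 in binary is 11110011, i.e. 243 = 128 + 64 + 32 + 16 + 2 + 1.
482^1 ≡ 482 (mod 541)
482^2 ≡ 482^2 = 232324 ≡ 235 (mod 541)
482^4 ≡ 235^2 = 55225 ≡ 43 (mod 541)
482^8 ≡ 43^2 = 1849 ≡ 226 (mod 541)
482^16 ≡ 226^2 = 51076 ≡ 222 (mod 541)
482^32 ≡ 222^2 = 49284 ≡ 53 (mod 541)
482^64 ≡ 53^2 = 2809 ≡ 104 (mod 541)
482^128 ≡ 104^2 = 10816 ≡ 537 (mod 541)
482^243 = 482^128 × 482^64 × 482^32 × 482^16 × 482^2 × 482^1 ≡ 537 × 104 × 53 × 222 × 235 × 482 (mod 541).
Accumulate the product:
537 × 104 = 55848 ≡ 125
125 × 53 = 6625 ≡ 133
133 × 222 = 29526 ≡ 312
312 × 235 = 73320 ≡ 285
285 × 482 = 137370 ≡ 497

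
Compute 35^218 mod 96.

By square-and-multiply:
218 in binary is 11011010, i.e. 218 = 128 + 64 + 16 + 8 + 2.
35^1 ≡ 35 (mod 96)
35^2 ≡ 35^2 = 1225 ≡ 73 (mod 96)
35^4 ≡ 73^2 = 5329 ≡ 49 (mod 96)
35^8 ≡ 49^2 = 2401 ≡ 1 (mod 96)
35^16 ≡ 1^2 = 1 (mod 96)
35^32 ≡ 1^2 = 1 (mod 96)
35^64 ≡ 1^2 = 1 (mod 96)
35^128 ≡ 1^2 = 1 (mod 96)
35^218 = 35^128 · 35^64 · 35^16 · 35^8 · 35^2 ≡ 1 · 1 · 1 · 1 · 73 (mod 96).
Accumulate the product:
1 · 1 = 1
1 · 1 = 1
1 · 1 = 1
1 · 73 = 73

73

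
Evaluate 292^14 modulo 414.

232

14 in binary is 1110, i.e. 14 = 8 + 4 + 2.
292^1 ≡ 292 (mod 414)
292^2 ≡ 292^2 = 85264 ≡ 394 (mod 414)
292^4 ≡ 394^2 = 155236 ≡ 400 (mod 414)
292^8 ≡ 400^2 = 160000 ≡ 196 (mod 414)
292^14 = 292^8 * 292^4 * 292^2 ≡ 196 * 400 * 394 (mod 414).
Accumulate the product:
196 * 400 = 78400 ≡ 154
154 * 394 = 60676 ≡ 232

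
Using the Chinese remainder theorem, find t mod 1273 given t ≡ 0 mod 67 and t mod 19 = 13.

469

67⁻¹ mod 19: 67*2 ≡ 1 (mod 19), so 67⁻¹ ≡ 2.
t = 0 + 67*((13 − 0)*2 mod 19) = 0 + 67*7 = 469.
Check: 469 mod 67 = 0, 469 mod 19 = 13. ✓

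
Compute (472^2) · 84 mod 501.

3

(472)^2 ≡ 340 (mod 501)
340 · 84 = 28560 ≡ 3 (mod 501)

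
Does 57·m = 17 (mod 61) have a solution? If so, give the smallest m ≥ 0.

11

gcd(57, 61) = 1, so a unique solution mod 61 exists.
57⁻¹ ≡ 15 (mod 61).
m ≡ 15·17 ≡ 11 (mod 61).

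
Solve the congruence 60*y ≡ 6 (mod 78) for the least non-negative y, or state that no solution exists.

gcd(60, 78) = 6, and 6 | 6, so solutions exist.
Divide through by 6: 10*y ≡ 1 mod 13.
10⁻¹ ≡ 4 (mod 13).
y ≡ 4*1 ≡ 4 (mod 13).
The smallest non-negative solution is y = 4.

4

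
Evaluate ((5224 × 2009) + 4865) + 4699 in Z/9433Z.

5224 × 2009 = 10495016 ≡ 5520 (mod 9433)
5520 + 4865 = 10385 ≡ 952 (mod 9433)
952 + 4699 = 5651

5651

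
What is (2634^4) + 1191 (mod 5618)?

3233

(2634)^4 ≡ 2042 (mod 5618)
2042 + 1191 = 3233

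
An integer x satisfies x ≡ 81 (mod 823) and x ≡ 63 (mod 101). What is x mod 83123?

15718

823⁻¹ mod 101: 823*27 ≡ 1 (mod 101), so 823⁻¹ ≡ 27.
x = 81 + 823*((63 − 81)*27 mod 101) = 81 + 823*19 = 15718.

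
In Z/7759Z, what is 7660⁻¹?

Apply the Euclidean algorithm and back-substitute:
7759 = 1×7660 + 99
7660 = 77×99 + 37
99 = 2×37 + 25
37 = 1×25 + 12
25 = 2×12 + 1
12 = 12×1 + 0
gcd(7660, 7759) = 1, so the inverse exists.
Back-substitute for 1:
1 = 1×25 − 2×12
  = −2×37 + 3×25
  = 3×99 − 8×37
  = −8×7660 + 619×99
  = 619×7759 − 627×7660
So 7660⁻¹ ≡ −627 ≡ 7132 (mod 7759).

7132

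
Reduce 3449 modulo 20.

3449 = 172·20 + 9, so 3449 ≡ 9 (mod 20).

9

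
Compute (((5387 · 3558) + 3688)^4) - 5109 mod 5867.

4163

5387 · 3558 = 19166946 ≡ 5324 (mod 5867)
5324 + 3688 = 9012 ≡ 3145 (mod 5867)
(3145)^4 ≡ 3405 (mod 5867)
3405 - 5109 = -1704 ≡ 4163 (mod 5867)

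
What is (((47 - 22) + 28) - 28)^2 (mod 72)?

47 - 22 = 25
25 + 28 = 53
53 - 28 = 25
(25)^2 ≡ 49 (mod 72)

49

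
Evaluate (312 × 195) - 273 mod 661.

312 × 195 = 60840 ≡ 28 (mod 661)
28 - 273 = -245 ≡ 416 (mod 661)

416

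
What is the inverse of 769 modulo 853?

132

853 = 1*769 + 84
769 = 9*84 + 13
84 = 6*13 + 6
13 = 2*6 + 1
6 = 6*1 + 0
gcd(769, 853) = 1, so the inverse exists.
Back-substitute for 1:
1 = 1*13 − 2*6
  = −2*84 + 13*13
  = 13*769 − 119*84
  = −119*853 + 132*769
So 769⁻¹ ≡ 132 (mod 853).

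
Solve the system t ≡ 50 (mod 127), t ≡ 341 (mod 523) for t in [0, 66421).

127⁻¹ mod 523: 127·453 ≡ 1 (mod 523), so 127⁻¹ ≡ 453.
t = 50 + 127·((341 − 50)·453 mod 523) = 50 + 127·27 = 3479.

3479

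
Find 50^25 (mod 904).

416

By square-and-multiply:
25 in binary is 11001, i.e. 25 = 16 + 8 + 1.
50^1 ≡ 50 (mod 904)
50^2 ≡ 50^2 = 2500 ≡ 692 (mod 904)
50^4 ≡ 692^2 = 478864 ≡ 648 (mod 904)
50^8 ≡ 648^2 = 419904 ≡ 448 (mod 904)
50^16 ≡ 448^2 = 200704 ≡ 16 (mod 904)
50^25 = 50^16 × 50^8 × 50^1 ≡ 16 × 448 × 50 (mod 904).
Accumulate the product:
16 × 448 = 7168 ≡ 840
840 × 50 = 42000 ≡ 416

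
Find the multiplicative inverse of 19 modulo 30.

By the extended Euclidean algorithm:
30 = 1·19 + 11
19 = 1·11 + 8
11 = 1·8 + 3
8 = 2·3 + 2
3 = 1·2 + 1
2 = 2·1 + 0
gcd(19, 30) = 1, so the inverse exists.
Bézout: 1 = 7·30 − 11·19.
So 19⁻¹ ≡ −11 ≡ 19 (mod 30).

19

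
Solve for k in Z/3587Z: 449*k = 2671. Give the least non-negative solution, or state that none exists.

gcd(449, 3587) = 1, so a unique solution mod 3587 exists.
449⁻¹ ≡ 719 (mod 3587).
k ≡ 719*2671 ≡ 1404 (mod 3587).

1404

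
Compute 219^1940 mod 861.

81

1940 in binary is 11110010100, i.e. 1940 = 1024 + 512 + 256 + 128 + 16 + 4.
219^1 ≡ 219 (mod 861)
219^2 ≡ 219^2 = 47961 ≡ 606 (mod 861)
219^4 ≡ 606^2 = 367236 ≡ 450 (mod 861)
219^8 ≡ 450^2 = 202500 ≡ 165 (mod 861)
219^16 ≡ 165^2 = 27225 ≡ 534 (mod 861)
219^32 ≡ 534^2 = 285156 ≡ 165 (mod 861)
219^64 ≡ 165^2 = 27225 ≡ 534 (mod 861)
219^128 ≡ 534^2 = 285156 ≡ 165 (mod 861)
219^256 ≡ 165^2 = 27225 ≡ 534 (mod 861)
219^512 ≡ 534^2 = 285156 ≡ 165 (mod 861)
219^1024 ≡ 165^2 = 27225 ≡ 534 (mod 861)
219^1940 = 219^1024 · 219^512 · 219^256 · 219^128 · 219^16 · 219^4 ≡ 534 · 165 · 534 · 165 · 534 · 450 (mod 861).
Accumulate the product:
534 · 165 = 88110 ≡ 288
288 · 534 = 153792 ≡ 534
534 · 165 = 88110 ≡ 288
288 · 534 = 153792 ≡ 534
534 · 450 = 240300 ≡ 81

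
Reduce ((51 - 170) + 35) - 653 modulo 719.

51 - 170 = -119 ≡ 600 (mod 719)
600 + 35 = 635
635 - 653 = -18 ≡ 701 (mod 719)

701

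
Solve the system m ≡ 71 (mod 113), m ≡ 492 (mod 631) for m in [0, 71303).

21315

113⁻¹ mod 631: 113*564 ≡ 1 (mod 631), so 113⁻¹ ≡ 564.
m = 71 + 113*((492 − 71)*564 mod 631) = 71 + 113*188 = 21315.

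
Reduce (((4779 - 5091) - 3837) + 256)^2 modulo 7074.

2941

4779 - 5091 = -312 ≡ 6762 (mod 7074)
6762 - 3837 = 2925
2925 + 256 = 3181
(3181)^2 ≡ 2941 (mod 7074)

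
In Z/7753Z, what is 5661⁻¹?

6215

7753 = 1·5661 + 2092
5661 = 2·2092 + 1477
2092 = 1·1477 + 615
1477 = 2·615 + 247
615 = 2·247 + 121
247 = 2·121 + 5
121 = 24·5 + 1
5 = 5·1 + 0
gcd(5661, 7753) = 1, so the inverse exists.
Bézout: 1 = 1123·7753 − 1538·5661.
So 5661⁻¹ ≡ −1538 ≡ 6215 (mod 7753).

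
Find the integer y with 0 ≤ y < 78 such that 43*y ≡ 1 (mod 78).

49

78 = 1·43 + 35
43 = 1·35 + 8
35 = 4·8 + 3
8 = 2·3 + 2
3 = 1·2 + 1
2 = 2·1 + 0
gcd(43, 78) = 1, so the inverse exists.
Back-substitute for 1:
1 = 1·3 − 1·2
  = −1·8 + 3·3
  = 3·35 − 13·8
  = −13·43 + 16·35
  = 16·78 − 29·43
So 43⁻¹ ≡ −29 ≡ 49 (mod 78).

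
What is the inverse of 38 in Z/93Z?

71

93 = 2·38 + 17
38 = 2·17 + 4
17 = 4·4 + 1
4 = 4·1 + 0
gcd(38, 93) = 1, so the inverse exists.
Back-substitute for 1:
1 = 1·17 − 4·4
  = −4·38 + 9·17
  = 9·93 − 22·38
So 38⁻¹ ≡ −22 ≡ 71 (mod 93).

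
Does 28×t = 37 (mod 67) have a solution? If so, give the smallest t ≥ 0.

gcd(28, 67) = 1, so a unique solution mod 67 exists.
28⁻¹ ≡ 12 (mod 67).
t ≡ 12×37 ≡ 42 (mod 67).

42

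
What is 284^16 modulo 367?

83

By square-and-multiply:
284^1 ≡ 284 (mod 367)
284^2 ≡ 284^2 = 80656 ≡ 283 (mod 367)
284^4 ≡ 283^2 = 80089 ≡ 83 (mod 367)
284^8 ≡ 83^2 = 6889 ≡ 283 (mod 367)
284^16 ≡ 283^2 = 80089 ≡ 83 (mod 367)
So 284^16 ≡ 83 (mod 367).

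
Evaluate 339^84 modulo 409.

373

84 in binary is 1010100, i.e. 84 = 64 + 16 + 4.
339^1 ≡ 339 (mod 409)
339^2 ≡ 339^2 = 114921 ≡ 401 (mod 409)
339^4 ≡ 401^2 = 160801 ≡ 64 (mod 409)
339^8 ≡ 64^2 = 4096 ≡ 6 (mod 409)
339^16 ≡ 6^2 = 36 (mod 409)
339^32 ≡ 36^2 = 1296 ≡ 69 (mod 409)
339^64 ≡ 69^2 = 4761 ≡ 262 (mod 409)
339^84 = 339^64 * 339^16 * 339^4 ≡ 262 * 36 * 64 (mod 409).
Accumulate the product:
262 * 36 = 9432 ≡ 25
25 * 64 = 1600 ≡ 373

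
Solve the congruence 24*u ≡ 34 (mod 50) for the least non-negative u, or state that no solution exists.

gcd(24, 50) = 2, and 2 | 34, so solutions exist.
Divide through by 2: 12*u = 17 (mod 25).
12⁻¹ ≡ 23 (mod 25).
u ≡ 23*17 ≡ 16 (mod 25).
The smallest non-negative solution is u = 16.

16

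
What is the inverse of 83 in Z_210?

Run the extended Euclidean algorithm:
210 = 2*83 + 44
83 = 1*44 + 39
44 = 1*39 + 5
39 = 7*5 + 4
5 = 1*4 + 1
4 = 4*1 + 0
gcd(83, 210) = 1, so the inverse exists.
Back-substitute for 1:
1 = 1*5 − 1*4
  = −1*39 + 8*5
  = 8*44 − 9*39
  = −9*83 + 17*44
  = 17*210 − 43*83
So 83⁻¹ ≡ −43 ≡ 167 (mod 210).

167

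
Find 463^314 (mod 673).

Using repeated squaring:
314 in binary is 100111010, i.e. 314 = 256 + 32 + 16 + 8 + 2.
463^1 ≡ 463 (mod 673)
463^2 ≡ 463^2 = 214369 ≡ 355 (mod 673)
463^4 ≡ 355^2 = 126025 ≡ 174 (mod 673)
463^8 ≡ 174^2 = 30276 ≡ 664 (mod 673)
463^16 ≡ 664^2 = 440896 ≡ 81 (mod 673)
463^32 ≡ 81^2 = 6561 ≡ 504 (mod 673)
463^64 ≡ 504^2 = 254016 ≡ 295 (mod 673)
463^128 ≡ 295^2 = 87025 ≡ 208 (mod 673)
463^256 ≡ 208^2 = 43264 ≡ 192 (mod 673)
463^314 = 463^256 · 463^32 · 463^16 · 463^8 · 463^2 ≡ 192 · 504 · 81 · 664 · 355 (mod 673).
Accumulate the product:
192 · 504 = 96768 ≡ 529
529 · 81 = 42849 ≡ 450
450 · 664 = 298800 ≡ 661
661 · 355 = 234655 ≡ 451

451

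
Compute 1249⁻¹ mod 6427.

4626

By the extended Euclidean algorithm:
6427 = 5·1249 + 182
1249 = 6·182 + 157
182 = 1·157 + 25
157 = 6·25 + 7
25 = 3·7 + 4
7 = 1·4 + 3
4 = 1·3 + 1
3 = 3·1 + 0
gcd(1249, 6427) = 1, so the inverse exists.
Back-substitute for 1:
1 = 1·4 − 1·3
  = −1·7 + 2·4
  = 2·25 − 7·7
  = −7·157 + 44·25
  = 44·182 − 51·157
  = −51·1249 + 350·182
  = 350·6427 − 1801·1249
So 1249⁻¹ ≡ −1801 ≡ 4626 (mod 6427).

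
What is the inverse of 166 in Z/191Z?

84

191 = 1×166 + 25
166 = 6×25 + 16
25 = 1×16 + 9
16 = 1×9 + 7
9 = 1×7 + 2
7 = 3×2 + 1
2 = 2×1 + 0
gcd(166, 191) = 1, so the inverse exists.
Back-substitute for 1:
1 = 1×7 − 3×2
  = −3×9 + 4×7
  = 4×16 − 7×9
  = −7×25 + 11×16
  = 11×166 − 73×25
  = −73×191 + 84×166
So 166⁻¹ ≡ 84 (mod 191).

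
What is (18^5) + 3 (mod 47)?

30

(18)^5 ≡ 27 (mod 47)
27 + 3 = 30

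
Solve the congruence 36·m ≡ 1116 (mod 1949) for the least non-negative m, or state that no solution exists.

gcd(36, 1949) = 1, so a unique solution mod 1949 exists.
36⁻¹ ≡ 379 (mod 1949).
m ≡ 379·1116 ≡ 31 (mod 1949).

31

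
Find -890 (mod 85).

-890 = -11×85 + 45, so -890 ≡ 45 (mod 85).

45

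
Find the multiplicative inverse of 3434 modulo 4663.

129

Apply the Euclidean algorithm and back-substitute:
4663 = 1·3434 + 1229
3434 = 2·1229 + 976
1229 = 1·976 + 253
976 = 3·253 + 217
253 = 1·217 + 36
217 = 6·36 + 1
36 = 36·1 + 0
gcd(3434, 4663) = 1, so the inverse exists.
Bézout: 1 = −95·4663 + 129·3434.
So 3434⁻¹ ≡ 129 (mod 4663).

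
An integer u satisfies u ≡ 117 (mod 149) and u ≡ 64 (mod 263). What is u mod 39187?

1905

149⁻¹ mod 263: 149×233 ≡ 1 (mod 263), so 149⁻¹ ≡ 233.
u = 117 + 149×((64 − 117)×233 mod 263) = 117 + 149×12 = 1905.
Check: 1905 mod 149 = 117, 1905 mod 263 = 64. ✓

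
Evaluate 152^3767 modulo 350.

178

Using repeated squaring:
3767 in binary is 111010110111, i.e. 3767 = 2048 + 1024 + 512 + 128 + 32 + 16 + 4 + 2 + 1.
152^1 ≡ 152 (mod 350)
152^2 ≡ 152^2 = 23104 ≡ 4 (mod 350)
152^4 ≡ 4^2 = 16 (mod 350)
152^8 ≡ 16^2 = 256 (mod 350)
152^16 ≡ 256^2 = 65536 ≡ 86 (mod 350)
152^32 ≡ 86^2 = 7396 ≡ 46 (mod 350)
152^64 ≡ 46^2 = 2116 ≡ 16 (mod 350)
152^128 ≡ 16^2 = 256 (mod 350)
152^256 ≡ 256^2 = 65536 ≡ 86 (mod 350)
152^512 ≡ 86^2 = 7396 ≡ 46 (mod 350)
152^1024 ≡ 46^2 = 2116 ≡ 16 (mod 350)
152^2048 ≡ 16^2 = 256 (mod 350)
152^3767 = 152^2048 × 152^1024 × 152^512 × 152^128 × 152^32 × 152^16 × 152^4 × 152^2 × 152^1 ≡ 256 × 16 × 46 × 256 × 46 × 86 × 16 × 4 × 152 (mod 350).
Accumulate the product:
256 × 16 = 4096 ≡ 246
246 × 46 = 11316 ≡ 116
116 × 256 = 29696 ≡ 296
296 × 46 = 13616 ≡ 316
316 × 86 = 27176 ≡ 226
226 × 16 = 3616 ≡ 116
116 × 4 = 464 ≡ 114
114 × 152 = 17328 ≡ 178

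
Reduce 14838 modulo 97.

94

14838 = 152·97 + 94, so 14838 ≡ 94 (mod 97).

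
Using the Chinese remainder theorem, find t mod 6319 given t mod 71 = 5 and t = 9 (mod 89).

71⁻¹ mod 89: 71*84 ≡ 1 (mod 89), so 71⁻¹ ≡ 84.
t = 5 + 71*((9 − 5)*84 mod 89) = 5 + 71*69 = 4904.

4904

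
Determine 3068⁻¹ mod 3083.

Apply the Euclidean algorithm and back-substitute:
3083 = 1*3068 + 15
3068 = 204*15 + 8
15 = 1*8 + 7
8 = 1*7 + 1
7 = 7*1 + 0
gcd(3068, 3083) = 1, so the inverse exists.
Bézout: 1 = −409*3083 + 411*3068.
So 3068⁻¹ ≡ 411 (mod 3083).

411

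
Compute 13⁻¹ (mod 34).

21

By the extended Euclidean algorithm:
34 = 2×13 + 8
13 = 1×8 + 5
8 = 1×5 + 3
5 = 1×3 + 2
3 = 1×2 + 1
2 = 2×1 + 0
gcd(13, 34) = 1, so the inverse exists.
Back-substitute for 1:
1 = 1×3 − 1×2
  = −1×5 + 2×3
  = 2×8 − 3×5
  = −3×13 + 5×8
  = 5×34 − 13×13
So 13⁻¹ ≡ −13 ≡ 21 (mod 34).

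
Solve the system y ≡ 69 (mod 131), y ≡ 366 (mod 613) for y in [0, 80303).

67796

131⁻¹ mod 613: 131×365 ≡ 1 (mod 613), so 131⁻¹ ≡ 365.
y = 69 + 131×((366 − 69)×365 mod 613) = 69 + 131×517 = 67796.
Check: 67796 mod 131 = 69, 67796 mod 613 = 366. ✓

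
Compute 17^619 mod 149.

96

Compute successive squares:
619 in binary is 1001101011, i.e. 619 = 512 + 64 + 32 + 8 + 2 + 1.
17^1 ≡ 17 (mod 149)
17^2 ≡ 17^2 = 289 ≡ 140 (mod 149)
17^4 ≡ 140^2 = 19600 ≡ 81 (mod 149)
17^8 ≡ 81^2 = 6561 ≡ 5 (mod 149)
17^16 ≡ 5^2 = 25 (mod 149)
17^32 ≡ 25^2 = 625 ≡ 29 (mod 149)
17^64 ≡ 29^2 = 841 ≡ 96 (mod 149)
17^128 ≡ 96^2 = 9216 ≡ 127 (mod 149)
17^256 ≡ 127^2 = 16129 ≡ 37 (mod 149)
17^512 ≡ 37^2 = 1369 ≡ 28 (mod 149)
17^619 = 17^512 × 17^64 × 17^32 × 17^8 × 17^2 × 17^1 ≡ 28 × 96 × 29 × 5 × 140 × 17 (mod 149).
Accumulate the product:
28 × 96 = 2688 ≡ 6
6 × 29 = 174 ≡ 25
25 × 5 = 125
125 × 140 = 17500 ≡ 67
67 × 17 = 1139 ≡ 96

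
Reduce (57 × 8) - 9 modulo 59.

34

57 × 8 = 456 ≡ 43 (mod 59)
43 - 9 = 34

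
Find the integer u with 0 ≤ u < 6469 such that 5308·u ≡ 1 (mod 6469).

Apply the Euclidean algorithm and back-substitute:
6469 = 1·5308 + 1161
5308 = 4·1161 + 664
1161 = 1·664 + 497
664 = 1·497 + 167
497 = 2·167 + 163
167 = 1·163 + 4
163 = 40·4 + 3
4 = 1·3 + 1
3 = 3·1 + 0
gcd(5308, 6469) = 1, so the inverse exists.
Bézout: 1 = −1335·6469 + 1627·5308.
So 5308⁻¹ ≡ 1627 (mod 6469).

1627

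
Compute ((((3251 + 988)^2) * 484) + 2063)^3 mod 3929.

3251 + 988 = 4239 ≡ 310 (mod 3929)
(310)^2 ≡ 1804 (mod 3929)
1804 * 484 = 873136 ≡ 898 (mod 3929)
898 + 2063 = 2961
(2961)^3 ≡ 1850 (mod 3929)

1850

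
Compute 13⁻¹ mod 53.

49

Run the extended Euclidean algorithm:
53 = 4×13 + 1
13 = 13×1 + 0
gcd(13, 53) = 1, so the inverse exists.
Bézout: 1 = 1×53 − 4×13.
So 13⁻¹ ≡ −4 ≡ 49 (mod 53).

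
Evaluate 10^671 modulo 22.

671 in binary is 1010011111, i.e. 671 = 512 + 128 + 16 + 8 + 4 + 2 + 1.
10^1 ≡ 10 (mod 22)
10^2 ≡ 10^2 = 100 ≡ 12 (mod 22)
10^4 ≡ 12^2 = 144 ≡ 12 (mod 22)
10^8 ≡ 12^2 = 144 ≡ 12 (mod 22)
10^16 ≡ 12^2 = 144 ≡ 12 (mod 22)
10^32 ≡ 12^2 = 144 ≡ 12 (mod 22)
10^64 ≡ 12^2 = 144 ≡ 12 (mod 22)
10^128 ≡ 12^2 = 144 ≡ 12 (mod 22)
10^256 ≡ 12^2 = 144 ≡ 12 (mod 22)
10^512 ≡ 12^2 = 144 ≡ 12 (mod 22)
10^671 = 10^512 * 10^128 * 10^16 * 10^8 * 10^4 * 10^2 * 10^1 ≡ 12 * 12 * 12 * 12 * 12 * 12 * 10 (mod 22).
Accumulate the product:
12 * 12 = 144 ≡ 12
12 * 12 = 144 ≡ 12
12 * 12 = 144 ≡ 12
12 * 12 = 144 ≡ 12
12 * 12 = 144 ≡ 12
12 * 10 = 120 ≡ 10

10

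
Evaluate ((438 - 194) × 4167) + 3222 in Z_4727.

438 - 194 = 244
244 × 4167 = 1016748 ≡ 443 (mod 4727)
443 + 3222 = 3665

3665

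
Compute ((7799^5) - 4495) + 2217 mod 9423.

4771

(7799)^5 ≡ 7049 (mod 9423)
7049 - 4495 = 2554
2554 + 2217 = 4771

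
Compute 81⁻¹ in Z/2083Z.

1903

2083 = 25*81 + 58
81 = 1*58 + 23
58 = 2*23 + 12
23 = 1*12 + 11
12 = 1*11 + 1
11 = 11*1 + 0
gcd(81, 2083) = 1, so the inverse exists.
Back-substitute for 1:
1 = 1*12 − 1*11
  = −1*23 + 2*12
  = 2*58 − 5*23
  = −5*81 + 7*58
  = 7*2083 − 180*81
So 81⁻¹ ≡ −180 ≡ 1903 (mod 2083).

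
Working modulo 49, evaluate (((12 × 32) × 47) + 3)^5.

31

12 × 32 = 384 ≡ 41 (mod 49)
41 × 47 = 1927 ≡ 16 (mod 49)
16 + 3 = 19
(19)^5 ≡ 31 (mod 49)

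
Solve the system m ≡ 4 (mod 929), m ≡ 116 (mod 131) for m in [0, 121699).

929⁻¹ mod 131: 929*11 ≡ 1 (mod 131), so 929⁻¹ ≡ 11.
m = 4 + 929*((116 − 4)*11 mod 131) = 4 + 929*53 = 49241.

49241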